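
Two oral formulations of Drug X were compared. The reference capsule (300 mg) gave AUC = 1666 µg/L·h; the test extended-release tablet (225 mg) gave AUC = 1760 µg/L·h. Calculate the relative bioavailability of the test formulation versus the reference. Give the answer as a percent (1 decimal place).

F_rel = 140.9%

F_rel = (AUC_test/D_test) / (AUC_ref/D_ref)
      = (1760/225) / (1666/300)
      = 7.82222 / 5.55333 = 1.4086 = 140.86%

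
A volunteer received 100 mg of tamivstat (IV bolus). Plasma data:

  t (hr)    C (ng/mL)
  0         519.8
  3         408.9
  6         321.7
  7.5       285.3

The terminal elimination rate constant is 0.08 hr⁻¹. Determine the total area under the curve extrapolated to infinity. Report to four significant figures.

Trapezoidal AUC_0→7.5:
  [0→3]: (519.8+408.9)/2 × 3 = 1393.05
  [3→6]: (408.9+321.7)/2 × 3 = 1095.9
  [6→7.5]: (321.7+285.3)/2 × 1.5 = 455.25
  Sum = 2944.2 ng/mL·hr
Extrapolated tail: C_last / k_e = 285.3 / 0.08 = 3566.250
AUC_0→∞ = 2944.2 + 3566.250 = 6510.45 ng/mL·hr

AUC = 6510 ng/mL·hr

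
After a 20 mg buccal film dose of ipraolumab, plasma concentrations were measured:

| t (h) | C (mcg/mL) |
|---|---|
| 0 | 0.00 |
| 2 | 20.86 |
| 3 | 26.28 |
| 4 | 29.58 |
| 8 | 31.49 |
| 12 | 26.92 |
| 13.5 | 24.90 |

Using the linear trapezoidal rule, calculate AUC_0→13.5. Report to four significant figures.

Trapezoidal AUC_0→13.5:
  [0→2]: (0.00+20.86)/2 × 2 = 20.86
  [2→3]: (20.86+26.28)/2 × 1 = 23.57
  [3→4]: (26.28+29.58)/2 × 1 = 27.93
  [4→8]: (29.58+31.49)/2 × 4 = 122.14
  [8→12]: (31.49+26.92)/2 × 4 = 116.82
  [12→13.5]: (26.92+24.90)/2 × 1.5 = 38.865
  Sum = 350.185 mcg/mL·h

AUC = 350.2 mcg/mL·h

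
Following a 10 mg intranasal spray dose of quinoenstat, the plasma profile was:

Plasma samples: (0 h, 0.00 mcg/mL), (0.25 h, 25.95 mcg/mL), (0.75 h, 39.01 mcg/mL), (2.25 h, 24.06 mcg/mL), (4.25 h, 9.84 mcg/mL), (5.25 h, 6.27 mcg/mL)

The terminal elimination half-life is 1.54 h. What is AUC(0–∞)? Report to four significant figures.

Trapezoidal AUC_0→5.25:
  [0→0.25]: (0.00+25.95)/2 × 0.25 = 3.24375
  [0.25→0.75]: (25.95+39.01)/2 × 0.5 = 16.24
  [0.75→2.25]: (39.01+24.06)/2 × 1.5 = 47.3025
  [2.25→4.25]: (24.06+9.84)/2 × 2 = 33.9
  [4.25→5.25]: (9.84+6.27)/2 × 1 = 8.055
  Sum = 108.74125 mcg/mL·h
k_e = ln2 / t½ = 0.693147 / 1.54 = 0.4501 h^-1
Extrapolated tail: C_last / k_e = 6.27 / 0.4501 = 13.930
AUC_0→∞ = 108.74125 + 13.930 = 122.67125 mcg/mL·h

AUC = 122.7 mcg/mL·h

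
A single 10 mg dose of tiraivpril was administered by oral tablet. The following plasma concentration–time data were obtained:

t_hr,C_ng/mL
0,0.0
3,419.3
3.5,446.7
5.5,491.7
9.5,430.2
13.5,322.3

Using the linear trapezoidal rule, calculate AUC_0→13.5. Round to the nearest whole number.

AUC = 5133 ng/mL·hr

Trapezoidal AUC_0→13.5:
  [0→3]: (0.0+419.3)/2 × 3 = 628.95
  [3→3.5]: (419.3+446.7)/2 × 0.5 = 216.5
  [3.5→5.5]: (446.7+491.7)/2 × 2 = 938.4
  [5.5→9.5]: (491.7+430.2)/2 × 4 = 1843.8
  [9.5→13.5]: (430.2+322.3)/2 × 4 = 1505.0
  Sum = 5132.65 ng/mL·hr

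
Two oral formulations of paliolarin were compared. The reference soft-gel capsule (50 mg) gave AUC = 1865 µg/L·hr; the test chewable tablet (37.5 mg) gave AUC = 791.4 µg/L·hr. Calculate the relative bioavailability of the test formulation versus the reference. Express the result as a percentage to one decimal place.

F_rel = (AUC_test/D_test) / (AUC_ref/D_ref)
      = (791.4/37.5) / (1865/50)
      = 21.104 / 37.3 = 0.5658 = 56.58%

F_rel = 56.6%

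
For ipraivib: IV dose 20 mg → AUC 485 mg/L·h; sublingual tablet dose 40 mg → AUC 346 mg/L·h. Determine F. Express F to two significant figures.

F = 0.36

F = (AUC_ev / D_ev) / (AUC_iv / D_iv)
  = (346/40) / (485/20)
  = 8.65 / 24.25 = 0.3567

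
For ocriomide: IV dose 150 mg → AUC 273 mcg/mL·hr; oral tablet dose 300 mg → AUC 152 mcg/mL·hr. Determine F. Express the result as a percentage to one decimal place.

F = 27.8%

F = (AUC_ev / D_ev) / (AUC_iv / D_iv)
  = (152/300) / (273/150)
  = 0.506667 / 1.82 = 0.2784
  = 27.84%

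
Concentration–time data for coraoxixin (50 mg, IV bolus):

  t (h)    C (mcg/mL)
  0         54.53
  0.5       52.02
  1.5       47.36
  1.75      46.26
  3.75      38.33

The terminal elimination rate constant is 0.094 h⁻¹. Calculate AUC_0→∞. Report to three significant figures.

AUC = 580 mcg/mL·h

Trapezoidal AUC_0→3.75:
  [0→0.5]: (54.53+52.02)/2 × 0.5 = 26.6375
  [0.5→1.5]: (52.02+47.36)/2 × 1 = 49.69
  [1.5→1.75]: (47.36+46.26)/2 × 0.25 = 11.7025
  [1.75→3.75]: (46.26+38.33)/2 × 2 = 84.59
  Sum = 172.62 mcg/mL·h
Extrapolated tail: C_last / k_e = 38.33 / 0.094 = 407.766
AUC_0→∞ = 172.62 + 407.766 = 580.386 mcg/mL·h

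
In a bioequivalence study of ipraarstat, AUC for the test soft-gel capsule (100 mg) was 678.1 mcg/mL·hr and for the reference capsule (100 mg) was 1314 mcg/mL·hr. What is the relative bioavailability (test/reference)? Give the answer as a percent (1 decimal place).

F_rel = (AUC_test/D_test) / (AUC_ref/D_ref)
      = (678.1/100) / (1314/100)
      = 6.781 / 13.14 = 0.5161 = 51.61%

F_rel = 51.6%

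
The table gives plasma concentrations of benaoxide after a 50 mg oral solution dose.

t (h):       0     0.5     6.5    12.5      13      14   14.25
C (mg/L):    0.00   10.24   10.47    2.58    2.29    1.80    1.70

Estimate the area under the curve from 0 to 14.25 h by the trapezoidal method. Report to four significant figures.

AUC = 107.5 mg/L·h

Trapezoidal AUC_0→14.25:
  [0→0.5]: (0.00+10.24)/2 × 0.5 = 2.56
  [0.5→6.5]: (10.24+10.47)/2 × 6 = 62.13
  [6.5→12.5]: (10.47+2.58)/2 × 6 = 39.15
  [12.5→13]: (2.58+2.29)/2 × 0.5 = 1.2175
  [13→14]: (2.29+1.80)/2 × 1 = 2.045
  [14→14.25]: (1.80+1.70)/2 × 0.25 = 0.4375
  Sum = 107.54 mg/L·h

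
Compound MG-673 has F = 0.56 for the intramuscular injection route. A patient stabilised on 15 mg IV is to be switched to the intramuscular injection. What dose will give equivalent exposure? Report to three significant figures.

D_intramuscular = 26.8 mg

For equal systemic exposure: F × D_ev = D_iv
D_ev = D_iv / F = 15 / 0.56 = 26.7857 mg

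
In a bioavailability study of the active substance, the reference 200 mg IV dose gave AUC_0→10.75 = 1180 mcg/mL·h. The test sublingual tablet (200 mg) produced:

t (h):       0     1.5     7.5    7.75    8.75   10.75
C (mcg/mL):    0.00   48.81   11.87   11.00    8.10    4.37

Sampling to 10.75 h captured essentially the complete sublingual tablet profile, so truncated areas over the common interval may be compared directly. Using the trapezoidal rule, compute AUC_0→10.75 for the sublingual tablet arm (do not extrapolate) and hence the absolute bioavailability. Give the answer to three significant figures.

Trapezoidal AUC_0→10.75 (sublingual tablet):
  [0→1.5]: (0.00+48.81)/2 × 1.5 = 36.6075
  [1.5→7.5]: (48.81+11.87)/2 × 6 = 182.04
  [7.5→7.75]: (11.87+11.00)/2 × 0.25 = 2.85875
  [7.75→8.75]: (11.00+8.10)/2 × 1 = 9.55
  [8.75→10.75]: (8.10+4.37)/2 × 2 = 12.47
  Sum = 243.52625 mcg/mL·h
F = (AUC_ev/D_ev)/(AUC_iv/D_iv) = (243.52625/200)/(1180/200) = 1.21763/5.9 = 0.2064

F = 0.206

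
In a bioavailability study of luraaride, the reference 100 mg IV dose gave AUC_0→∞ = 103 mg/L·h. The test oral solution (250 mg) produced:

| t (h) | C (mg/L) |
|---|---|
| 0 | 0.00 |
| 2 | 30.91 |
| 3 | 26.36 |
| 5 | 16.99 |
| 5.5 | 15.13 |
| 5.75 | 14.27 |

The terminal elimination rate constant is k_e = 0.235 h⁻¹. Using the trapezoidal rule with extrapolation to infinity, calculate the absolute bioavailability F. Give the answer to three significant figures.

Trapezoidal AUC_0→5.75 (oral solution):
  [0→2]: (0.00+30.91)/2 × 2 = 30.91
  [2→3]: (30.91+26.36)/2 × 1 = 28.635
  [3→5]: (26.36+16.99)/2 × 2 = 43.35
  [5→5.5]: (16.99+15.13)/2 × 0.5 = 8.03
  [5.5→5.75]: (15.13+14.27)/2 × 0.25 = 3.675
  Sum = 114.6 mg/L·h
Tail: C_last/k_e = 14.27/0.235 = 60.723
AUC_0→∞ (oral solution) = 114.6 + 60.723 = 175.323 mg/L·h
F = (AUC_ev/D_ev)/(AUC_iv/D_iv) = (175.323/250)/(103/100) = 0.701292/1.03 = 0.6809

F = 0.681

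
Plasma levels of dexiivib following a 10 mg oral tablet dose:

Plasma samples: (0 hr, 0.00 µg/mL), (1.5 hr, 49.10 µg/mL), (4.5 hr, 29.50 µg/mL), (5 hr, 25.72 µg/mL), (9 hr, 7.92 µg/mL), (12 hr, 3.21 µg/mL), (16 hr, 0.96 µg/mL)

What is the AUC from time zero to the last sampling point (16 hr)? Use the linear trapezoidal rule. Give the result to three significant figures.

AUC = 261 µg/mL·hr

Trapezoidal AUC_0→16:
  [0→1.5]: (0.00+49.10)/2 × 1.5 = 36.825
  [1.5→4.5]: (49.10+29.50)/2 × 3 = 117.9
  [4.5→5]: (29.50+25.72)/2 × 0.5 = 13.805
  [5→9]: (25.72+7.92)/2 × 4 = 67.28
  [9→12]: (7.92+3.21)/2 × 3 = 16.695
  [12→16]: (3.21+0.96)/2 × 4 = 8.34
  Sum = 260.845 µg/mL·hr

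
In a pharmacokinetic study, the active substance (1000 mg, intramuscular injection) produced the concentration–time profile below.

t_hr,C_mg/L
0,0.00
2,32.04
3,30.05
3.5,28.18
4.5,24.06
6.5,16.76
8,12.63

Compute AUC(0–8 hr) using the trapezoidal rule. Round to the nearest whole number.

AUC = 167 mg/L·hr

Trapezoidal AUC_0→8:
  [0→2]: (0.00+32.04)/2 × 2 = 32.04
  [2→3]: (32.04+30.05)/2 × 1 = 31.045
  [3→3.5]: (30.05+28.18)/2 × 0.5 = 14.5575
  [3.5→4.5]: (28.18+24.06)/2 × 1 = 26.12
  [4.5→6.5]: (24.06+16.76)/2 × 2 = 40.82
  [6.5→8]: (16.76+12.63)/2 × 1.5 = 22.0425
  Sum = 166.625 mg/L·hr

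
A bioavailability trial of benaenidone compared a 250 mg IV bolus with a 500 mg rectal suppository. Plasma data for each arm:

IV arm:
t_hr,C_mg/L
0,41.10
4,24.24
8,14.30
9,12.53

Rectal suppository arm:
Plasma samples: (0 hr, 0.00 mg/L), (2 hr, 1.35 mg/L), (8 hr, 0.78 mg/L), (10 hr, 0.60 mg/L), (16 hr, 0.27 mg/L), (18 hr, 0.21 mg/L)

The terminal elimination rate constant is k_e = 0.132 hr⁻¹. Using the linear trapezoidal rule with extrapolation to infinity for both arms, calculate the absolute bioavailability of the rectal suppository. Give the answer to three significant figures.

Trapezoidal AUC_0→9 (IV):
  [0→4]: (41.10+24.24)/2 × 4 = 130.68
  [4→8]: (24.24+14.30)/2 × 4 = 77.08
  [8→9]: (14.30+12.53)/2 × 1 = 13.415
  Sum = 221.175 mg/L·hr
IV tail: 12.53/0.132 = 94.924; AUC_iv,0→∞ = 221.175 + 94.924 = 316.099 mg/L·hr
Trapezoidal AUC_0→18 (rectal suppository):
  [0→2]: (0.00+1.35)/2 × 2 = 1.35
  [2→8]: (1.35+0.78)/2 × 6 = 6.39
  [8→10]: (0.78+0.60)/2 × 2 = 1.38
  [10→16]: (0.60+0.27)/2 × 6 = 2.61
  [16→18]: (0.27+0.21)/2 × 2 = 0.48
  Sum = 12.21 mg/L·hr
rectal suppository tail: 0.21/0.132 = 1.591; AUC_ev,0→∞ = 12.21 + 1.591 = 13.801 mg/L·hr
F = (AUC_ev/D_ev)/(AUC_iv/D_iv) = (13.801/500)/(316.099/250) = 0.027602/1.264396 = 0.0218

F = 0.0218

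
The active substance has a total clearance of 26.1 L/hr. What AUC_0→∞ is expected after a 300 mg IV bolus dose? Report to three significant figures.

AUC = 11.5 mg/L·hr

AUC_0→∞ = Dose_iv / CL
        = 300 / 26.1 = 11.4943 mg/L·hr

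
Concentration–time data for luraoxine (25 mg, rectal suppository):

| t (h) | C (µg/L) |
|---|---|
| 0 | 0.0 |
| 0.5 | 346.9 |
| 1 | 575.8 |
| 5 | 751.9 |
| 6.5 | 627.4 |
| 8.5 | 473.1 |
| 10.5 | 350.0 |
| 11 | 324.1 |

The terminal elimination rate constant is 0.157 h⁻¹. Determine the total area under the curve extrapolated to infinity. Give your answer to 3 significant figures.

AUC = 8160 µg/L·h

Trapezoidal AUC_0→11:
  [0→0.5]: (0.0+346.9)/2 × 0.5 = 86.725
  [0.5→1]: (346.9+575.8)/2 × 0.5 = 230.675
  [1→5]: (575.8+751.9)/2 × 4 = 2655.4
  [5→6.5]: (751.9+627.4)/2 × 1.5 = 1034.475
  [6.5→8.5]: (627.4+473.1)/2 × 2 = 1100.5
  [8.5→10.5]: (473.1+350.0)/2 × 2 = 823.1
  [10.5→11]: (350.0+324.1)/2 × 0.5 = 168.525
  Sum = 6099.4 µg/L·h
Extrapolated tail: C_last / k_e = 324.1 / 0.157 = 2064.331
AUC_0→∞ = 6099.4 + 2064.331 = 8163.731 µg/L·h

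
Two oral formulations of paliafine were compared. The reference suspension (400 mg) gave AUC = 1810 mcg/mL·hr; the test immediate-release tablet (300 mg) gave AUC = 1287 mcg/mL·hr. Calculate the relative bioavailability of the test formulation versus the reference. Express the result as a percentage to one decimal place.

F_rel = 94.8%

F_rel = (AUC_test/D_test) / (AUC_ref/D_ref)
      = (1287/300) / (1810/400)
      = 4.29 / 4.525 = 0.9481 = 94.81%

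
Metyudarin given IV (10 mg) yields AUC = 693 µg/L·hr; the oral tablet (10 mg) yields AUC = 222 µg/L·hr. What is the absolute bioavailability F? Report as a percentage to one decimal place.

F = 32.0%

F = (AUC_ev / D_ev) / (AUC_iv / D_iv)
  = (222/10) / (693/10)
  = 22.2 / 69.3 = 0.3203
  = 32.03%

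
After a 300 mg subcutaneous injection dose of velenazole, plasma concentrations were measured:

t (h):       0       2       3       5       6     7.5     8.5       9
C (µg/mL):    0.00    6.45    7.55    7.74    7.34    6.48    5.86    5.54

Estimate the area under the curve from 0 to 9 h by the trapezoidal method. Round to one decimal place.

Trapezoidal AUC_0→9:
  [0→2]: (0.00+6.45)/2 × 2 = 6.45
  [2→3]: (6.45+7.55)/2 × 1 = 7.0
  [3→5]: (7.55+7.74)/2 × 2 = 15.29
  [5→6]: (7.74+7.34)/2 × 1 = 7.54
  [6→7.5]: (7.34+6.48)/2 × 1.5 = 10.365
  [7.5→8.5]: (6.48+5.86)/2 × 1 = 6.17
  [8.5→9]: (5.86+5.54)/2 × 0.5 = 2.85
  Sum = 55.665 µg/mL·h

AUC = 55.7 µg/mL·h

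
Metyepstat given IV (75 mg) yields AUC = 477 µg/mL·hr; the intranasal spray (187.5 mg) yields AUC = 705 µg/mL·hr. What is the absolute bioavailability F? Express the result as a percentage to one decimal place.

F = 59.1%

F = (AUC_ev / D_ev) / (AUC_iv / D_iv)
  = (705/187.5) / (477/75)
  = 3.76 / 6.36 = 0.5912
  = 59.12%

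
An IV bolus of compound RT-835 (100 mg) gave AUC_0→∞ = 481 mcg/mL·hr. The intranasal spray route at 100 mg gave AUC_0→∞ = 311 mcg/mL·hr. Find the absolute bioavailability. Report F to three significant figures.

F = 0.647

F = (AUC_ev / D_ev) / (AUC_iv / D_iv)
  = (311/100) / (481/100)
  = 3.11 / 4.81 = 0.6466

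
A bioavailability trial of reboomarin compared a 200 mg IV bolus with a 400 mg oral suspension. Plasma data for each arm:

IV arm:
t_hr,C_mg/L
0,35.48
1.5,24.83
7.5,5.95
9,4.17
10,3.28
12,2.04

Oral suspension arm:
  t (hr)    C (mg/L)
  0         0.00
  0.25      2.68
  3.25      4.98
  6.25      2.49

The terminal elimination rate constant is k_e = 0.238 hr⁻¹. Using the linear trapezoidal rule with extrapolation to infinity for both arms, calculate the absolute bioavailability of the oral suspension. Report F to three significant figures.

F = 0.103

Trapezoidal AUC_0→12 (IV):
  [0→1.5]: (35.48+24.83)/2 × 1.5 = 45.2325
  [1.5→7.5]: (24.83+5.95)/2 × 6 = 92.34
  [7.5→9]: (5.95+4.17)/2 × 1.5 = 7.59
  [9→10]: (4.17+3.28)/2 × 1 = 3.725
  [10→12]: (3.28+2.04)/2 × 2 = 5.32
  Sum = 154.2075 mg/L·hr
IV tail: 2.04/0.238 = 8.571; AUC_iv,0→∞ = 154.2075 + 8.571 = 162.7785 mg/L·hr
Trapezoidal AUC_0→6.25 (oral suspension):
  [0→0.25]: (0.00+2.68)/2 × 0.25 = 0.335
  [0.25→3.25]: (2.68+4.98)/2 × 3 = 11.49
  [3.25→6.25]: (4.98+2.49)/2 × 3 = 11.205
  Sum = 23.03 mg/L·hr
oral suspension tail: 2.49/0.238 = 10.462; AUC_ev,0→∞ = 23.03 + 10.462 = 33.492 mg/L·hr
F = (AUC_ev/D_ev)/(AUC_iv/D_iv) = (33.492/400)/(162.7785/200) = 0.08373/0.8138925 = 0.1029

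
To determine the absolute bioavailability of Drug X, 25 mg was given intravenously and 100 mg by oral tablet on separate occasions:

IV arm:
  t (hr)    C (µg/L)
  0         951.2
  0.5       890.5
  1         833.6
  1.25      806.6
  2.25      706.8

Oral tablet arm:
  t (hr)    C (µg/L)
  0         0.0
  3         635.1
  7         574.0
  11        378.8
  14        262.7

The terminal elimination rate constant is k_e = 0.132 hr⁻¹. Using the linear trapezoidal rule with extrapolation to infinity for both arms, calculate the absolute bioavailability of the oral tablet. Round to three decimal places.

Trapezoidal AUC_0→2.25 (IV):
  [0→0.5]: (951.2+890.5)/2 × 0.5 = 460.425
  [0.5→1]: (890.5+833.6)/2 × 0.5 = 431.025
  [1→1.25]: (833.6+806.6)/2 × 0.25 = 205.025
  [1.25→2.25]: (806.6+706.8)/2 × 1 = 756.7
  Sum = 1853.175 µg/L·hr
IV tail: 706.8/0.132 = 5354.545; AUC_iv,0→∞ = 1853.175 + 5354.545 = 7207.72 µg/L·hr
Trapezoidal AUC_0→14 (oral tablet):
  [0→3]: (0.0+635.1)/2 × 3 = 952.65
  [3→7]: (635.1+574.0)/2 × 4 = 2418.2
  [7→11]: (574.0+378.8)/2 × 4 = 1905.6
  [11→14]: (378.8+262.7)/2 × 3 = 962.25
  Sum = 6238.7 µg/L·hr
oral tablet tail: 262.7/0.132 = 1990.152; AUC_ev,0→∞ = 6238.7 + 1990.152 = 8228.852 µg/L·hr
F = (AUC_ev/D_ev)/(AUC_iv/D_iv) = (8228.852/100)/(7207.72/25) = 82.28852/288.3088 = 0.2854

F = 0.285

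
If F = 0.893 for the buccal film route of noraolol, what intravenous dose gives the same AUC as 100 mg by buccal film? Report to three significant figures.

D_iv = 89.3 mg

Systemic exposure from an extravascular dose = F × D_ev, so the equivalent IV dose is F × D_ev.
D_iv = F × D_ev = 0.893 × 100 = 89.3 mg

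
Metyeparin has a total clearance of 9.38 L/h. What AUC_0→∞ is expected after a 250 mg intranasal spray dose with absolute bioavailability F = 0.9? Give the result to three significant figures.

AUC = 24.0 mg/L·h

AUC_0→∞ = F × Dose / CL
        = 0.9 × 250 / 9.38 = 23.9872 mg/L·h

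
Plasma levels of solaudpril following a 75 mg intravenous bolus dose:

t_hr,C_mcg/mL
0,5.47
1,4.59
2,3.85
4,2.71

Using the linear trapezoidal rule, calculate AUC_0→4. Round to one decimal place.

AUC = 15.8 mcg/mL·hr

Trapezoidal AUC_0→4:
  [0→1]: (5.47+4.59)/2 × 1 = 5.03
  [1→2]: (4.59+3.85)/2 × 1 = 4.22
  [2→4]: (3.85+2.71)/2 × 2 = 6.56
  Sum = 15.81 mcg/mL·hr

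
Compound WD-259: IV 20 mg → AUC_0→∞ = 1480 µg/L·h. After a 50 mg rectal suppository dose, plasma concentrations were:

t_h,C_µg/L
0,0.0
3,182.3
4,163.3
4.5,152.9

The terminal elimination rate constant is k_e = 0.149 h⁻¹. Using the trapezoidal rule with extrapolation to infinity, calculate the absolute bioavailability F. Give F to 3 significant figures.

Trapezoidal AUC_0→4.5 (rectal suppository):
  [0→3]: (0.0+182.3)/2 × 3 = 273.45
  [3→4]: (182.3+163.3)/2 × 1 = 172.8
  [4→4.5]: (163.3+152.9)/2 × 0.5 = 79.05
  Sum = 525.3 µg/L·h
Tail: C_last/k_e = 152.9/0.149 = 1026.174
AUC_0→∞ (rectal suppository) = 525.3 + 1026.174 = 1551.474 µg/L·h
F = (AUC_ev/D_ev)/(AUC_iv/D_iv) = (1551.474/50)/(1480/20) = 31.02948/74 = 0.4193

F = 0.419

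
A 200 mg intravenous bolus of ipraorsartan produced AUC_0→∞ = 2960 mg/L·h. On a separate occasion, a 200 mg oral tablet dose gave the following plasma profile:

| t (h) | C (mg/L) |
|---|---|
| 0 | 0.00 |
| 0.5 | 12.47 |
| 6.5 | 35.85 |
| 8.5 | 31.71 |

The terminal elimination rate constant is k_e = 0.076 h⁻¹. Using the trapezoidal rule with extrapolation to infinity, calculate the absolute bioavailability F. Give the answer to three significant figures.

Trapezoidal AUC_0→8.5 (oral tablet):
  [0→0.5]: (0.00+12.47)/2 × 0.5 = 3.1175
  [0.5→6.5]: (12.47+35.85)/2 × 6 = 144.96
  [6.5→8.5]: (35.85+31.71)/2 × 2 = 67.56
  Sum = 215.6375 mg/L·h
Tail: C_last/k_e = 31.71/0.076 = 417.237
AUC_0→∞ (oral tablet) = 215.6375 + 417.237 = 632.8745 mg/L·h
F = (AUC_ev/D_ev)/(AUC_iv/D_iv) = (632.8745/200)/(2960/200) = 3.1643725/14.8 = 0.2138

F = 0.214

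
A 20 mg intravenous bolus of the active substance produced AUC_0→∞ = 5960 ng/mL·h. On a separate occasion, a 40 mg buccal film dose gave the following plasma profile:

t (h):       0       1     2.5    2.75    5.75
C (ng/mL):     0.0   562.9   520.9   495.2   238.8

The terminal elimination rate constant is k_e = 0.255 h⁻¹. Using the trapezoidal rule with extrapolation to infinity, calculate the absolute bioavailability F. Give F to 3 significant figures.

F = 0.273

Trapezoidal AUC_0→5.75 (buccal film):
  [0→1]: (0.0+562.9)/2 × 1 = 281.45
  [1→2.5]: (562.9+520.9)/2 × 1.5 = 812.85
  [2.5→2.75]: (520.9+495.2)/2 × 0.25 = 127.0125
  [2.75→5.75]: (495.2+238.8)/2 × 3 = 1101.0
  Sum = 2322.3125 ng/mL·h
Tail: C_last/k_e = 238.8/0.255 = 936.471
AUC_0→∞ (buccal film) = 2322.3125 + 936.471 = 3258.7835 ng/mL·h
F = (AUC_ev/D_ev)/(AUC_iv/D_iv) = (3258.7835/40)/(5960/20) = 81.4696/298 = 0.2734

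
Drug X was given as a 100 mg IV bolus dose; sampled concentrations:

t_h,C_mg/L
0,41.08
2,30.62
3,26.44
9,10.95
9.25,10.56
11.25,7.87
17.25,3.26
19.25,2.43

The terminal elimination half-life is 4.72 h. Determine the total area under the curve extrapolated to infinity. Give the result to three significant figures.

AUC = 289 mg/L·h

Trapezoidal AUC_0→19.25:
  [0→2]: (41.08+30.62)/2 × 2 = 71.7
  [2→3]: (30.62+26.44)/2 × 1 = 28.53
  [3→9]: (26.44+10.95)/2 × 6 = 112.17
  [9→9.25]: (10.95+10.56)/2 × 0.25 = 2.68875
  [9.25→11.25]: (10.56+7.87)/2 × 2 = 18.43
  [11.25→17.25]: (7.87+3.26)/2 × 6 = 33.39
  [17.25→19.25]: (3.26+2.43)/2 × 2 = 5.69
  Sum = 272.59875 mg/L·h
k_e = ln2 / t½ = 0.693147 / 4.72 = 0.1469 h^-1
Extrapolated tail: C_last / k_e = 2.43 / 0.1469 = 16.542
AUC_0→∞ = 272.59875 + 16.542 = 289.14075 mg/L·h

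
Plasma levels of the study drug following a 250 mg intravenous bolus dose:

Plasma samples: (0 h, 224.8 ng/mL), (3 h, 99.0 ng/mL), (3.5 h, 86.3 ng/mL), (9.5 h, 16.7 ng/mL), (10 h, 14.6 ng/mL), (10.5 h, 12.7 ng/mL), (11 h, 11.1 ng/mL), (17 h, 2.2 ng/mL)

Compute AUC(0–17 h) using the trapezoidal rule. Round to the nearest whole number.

Trapezoidal AUC_0→17:
  [0→3]: (224.8+99.0)/2 × 3 = 485.7
  [3→3.5]: (99.0+86.3)/2 × 0.5 = 46.325
  [3.5→9.5]: (86.3+16.7)/2 × 6 = 309.0
  [9.5→10]: (16.7+14.6)/2 × 0.5 = 7.825
  [10→10.5]: (14.6+12.7)/2 × 0.5 = 6.825
  [10.5→11]: (12.7+11.1)/2 × 0.5 = 5.95
  [11→17]: (11.1+2.2)/2 × 6 = 39.9
  Sum = 901.525 ng/mL·h

AUC = 902 ng/mL·h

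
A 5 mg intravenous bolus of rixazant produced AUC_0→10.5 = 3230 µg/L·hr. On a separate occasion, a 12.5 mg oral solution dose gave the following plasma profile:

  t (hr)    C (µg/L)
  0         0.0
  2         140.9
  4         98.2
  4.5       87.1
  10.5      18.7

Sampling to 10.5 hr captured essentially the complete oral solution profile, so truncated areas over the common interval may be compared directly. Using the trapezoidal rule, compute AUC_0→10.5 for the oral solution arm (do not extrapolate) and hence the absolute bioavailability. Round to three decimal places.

Trapezoidal AUC_0→10.5 (oral solution):
  [0→2]: (0.0+140.9)/2 × 2 = 140.9
  [2→4]: (140.9+98.2)/2 × 2 = 239.1
  [4→4.5]: (98.2+87.1)/2 × 0.5 = 46.325
  [4.5→10.5]: (87.1+18.7)/2 × 6 = 317.4
  Sum = 743.725 µg/L·hr
F = (AUC_ev/D_ev)/(AUC_iv/D_iv) = (743.725/12.5)/(3230/5) = 59.498/646 = 0.0921

F = 0.092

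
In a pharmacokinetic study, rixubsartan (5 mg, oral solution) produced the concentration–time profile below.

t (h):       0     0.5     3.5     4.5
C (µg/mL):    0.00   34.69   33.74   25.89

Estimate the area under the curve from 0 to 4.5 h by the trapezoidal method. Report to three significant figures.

AUC = 141 µg/mL·h

Trapezoidal AUC_0→4.5:
  [0→0.5]: (0.00+34.69)/2 × 0.5 = 8.6725
  [0.5→3.5]: (34.69+33.74)/2 × 3 = 102.645
  [3.5→4.5]: (33.74+25.89)/2 × 1 = 29.815
  Sum = 141.1325 µg/mL·h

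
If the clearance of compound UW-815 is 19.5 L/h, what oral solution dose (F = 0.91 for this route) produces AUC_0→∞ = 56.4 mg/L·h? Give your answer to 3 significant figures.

Dose = CL × AUC_0→∞ / F
     = 19.5 × 56.4 / 0.91 = 1208.57 mg

Dose = 1210 mg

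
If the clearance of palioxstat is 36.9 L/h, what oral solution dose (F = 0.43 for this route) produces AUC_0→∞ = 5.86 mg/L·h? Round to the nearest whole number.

Dose = 503 mg

Dose = CL × AUC_0→∞ / F
     = 36.9 × 5.86 / 0.43 = 502.87 mg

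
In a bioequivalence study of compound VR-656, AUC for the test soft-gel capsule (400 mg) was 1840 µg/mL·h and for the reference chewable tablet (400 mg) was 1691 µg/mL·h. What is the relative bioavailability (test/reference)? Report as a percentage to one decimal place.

F_rel = 108.8%

F_rel = (AUC_test/D_test) / (AUC_ref/D_ref)
      = (1840/400) / (1691/400)
      = 4.6 / 4.2275 = 1.0881 = 108.81%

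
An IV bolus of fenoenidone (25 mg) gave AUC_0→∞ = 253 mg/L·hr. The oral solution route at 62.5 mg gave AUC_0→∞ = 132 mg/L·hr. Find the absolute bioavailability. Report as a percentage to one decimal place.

F = 20.9%

F = (AUC_ev / D_ev) / (AUC_iv / D_iv)
  = (132/62.5) / (253/25)
  = 2.112 / 10.12 = 0.2087
  = 20.87%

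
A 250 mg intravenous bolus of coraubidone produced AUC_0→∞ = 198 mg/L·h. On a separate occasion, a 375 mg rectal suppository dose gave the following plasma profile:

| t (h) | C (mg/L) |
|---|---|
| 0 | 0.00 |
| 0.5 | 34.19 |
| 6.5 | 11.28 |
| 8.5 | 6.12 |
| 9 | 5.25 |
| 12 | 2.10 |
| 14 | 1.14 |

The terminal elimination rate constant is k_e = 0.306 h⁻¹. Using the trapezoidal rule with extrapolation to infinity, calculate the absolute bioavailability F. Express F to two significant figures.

F = 0.62

Trapezoidal AUC_0→14 (rectal suppository):
  [0→0.5]: (0.00+34.19)/2 × 0.5 = 8.5475
  [0.5→6.5]: (34.19+11.28)/2 × 6 = 136.41
  [6.5→8.5]: (11.28+6.12)/2 × 2 = 17.4
  [8.5→9]: (6.12+5.25)/2 × 0.5 = 2.8425
  [9→12]: (5.25+2.10)/2 × 3 = 11.025
  [12→14]: (2.10+1.14)/2 × 2 = 3.24
  Sum = 179.465 mg/L·h
Tail: C_last/k_e = 1.14/0.306 = 3.725
AUC_0→∞ (rectal suppository) = 179.465 + 3.725 = 183.19 mg/L·h
F = (AUC_ev/D_ev)/(AUC_iv/D_iv) = (183.19/375)/(198/250) = 0.488507/0.792 = 0.6168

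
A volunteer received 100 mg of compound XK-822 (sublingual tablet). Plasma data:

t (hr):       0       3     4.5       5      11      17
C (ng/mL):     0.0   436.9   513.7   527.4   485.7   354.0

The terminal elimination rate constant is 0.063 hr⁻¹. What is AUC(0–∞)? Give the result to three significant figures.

Trapezoidal AUC_0→17:
  [0→3]: (0.0+436.9)/2 × 3 = 655.35
  [3→4.5]: (436.9+513.7)/2 × 1.5 = 712.95
  [4.5→5]: (513.7+527.4)/2 × 0.5 = 260.275
  [5→11]: (527.4+485.7)/2 × 6 = 3039.3
  [11→17]: (485.7+354.0)/2 × 6 = 2519.1
  Sum = 7186.975 ng/mL·hr
Extrapolated tail: C_last / k_e = 354.0 / 0.063 = 5619.048
AUC_0→∞ = 7186.975 + 5619.048 = 12806.023 ng/mL·hr

AUC = 12800 ng/mL·hr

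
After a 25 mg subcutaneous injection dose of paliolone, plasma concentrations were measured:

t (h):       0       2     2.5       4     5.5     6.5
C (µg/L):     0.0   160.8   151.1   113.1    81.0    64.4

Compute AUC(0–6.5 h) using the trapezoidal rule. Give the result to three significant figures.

Trapezoidal AUC_0→6.5:
  [0→2]: (0.0+160.8)/2 × 2 = 160.8
  [2→2.5]: (160.8+151.1)/2 × 0.5 = 77.975
  [2.5→4]: (151.1+113.1)/2 × 1.5 = 198.15
  [4→5.5]: (113.1+81.0)/2 × 1.5 = 145.575
  [5.5→6.5]: (81.0+64.4)/2 × 1 = 72.7
  Sum = 655.2 µg/L·h

AUC = 655 µg/L·h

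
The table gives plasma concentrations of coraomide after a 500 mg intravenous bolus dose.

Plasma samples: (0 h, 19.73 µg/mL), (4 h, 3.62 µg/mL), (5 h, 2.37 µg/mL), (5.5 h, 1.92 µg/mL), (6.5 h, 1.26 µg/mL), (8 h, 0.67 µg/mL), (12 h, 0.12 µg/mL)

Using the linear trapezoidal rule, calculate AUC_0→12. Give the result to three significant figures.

AUC = 55.4 µg/mL·h

Trapezoidal AUC_0→12:
  [0→4]: (19.73+3.62)/2 × 4 = 46.7
  [4→5]: (3.62+2.37)/2 × 1 = 2.995
  [5→5.5]: (2.37+1.92)/2 × 0.5 = 1.0725
  [5.5→6.5]: (1.92+1.26)/2 × 1 = 1.59
  [6.5→8]: (1.26+0.67)/2 × 1.5 = 1.4475
  [8→12]: (0.67+0.12)/2 × 4 = 1.58
  Sum = 55.385 µg/mL·h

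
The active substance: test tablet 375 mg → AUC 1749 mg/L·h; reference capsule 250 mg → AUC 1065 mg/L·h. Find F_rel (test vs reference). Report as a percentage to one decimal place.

F_rel = 109.5%

F_rel = (AUC_test/D_test) / (AUC_ref/D_ref)
      = (1749/375) / (1065/250)
      = 4.664 / 4.26 = 1.0948 = 109.48%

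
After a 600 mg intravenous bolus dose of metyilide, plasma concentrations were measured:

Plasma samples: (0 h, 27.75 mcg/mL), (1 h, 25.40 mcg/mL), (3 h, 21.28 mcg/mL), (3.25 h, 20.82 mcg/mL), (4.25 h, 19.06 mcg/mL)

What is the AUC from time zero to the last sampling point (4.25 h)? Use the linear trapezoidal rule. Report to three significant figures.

Trapezoidal AUC_0→4.25:
  [0→1]: (27.75+25.40)/2 × 1 = 26.575
  [1→3]: (25.40+21.28)/2 × 2 = 46.68
  [3→3.25]: (21.28+20.82)/2 × 0.25 = 5.2625
  [3.25→4.25]: (20.82+19.06)/2 × 1 = 19.94
  Sum = 98.4575 mcg/mL·h

AUC = 98.5 mcg/mL·h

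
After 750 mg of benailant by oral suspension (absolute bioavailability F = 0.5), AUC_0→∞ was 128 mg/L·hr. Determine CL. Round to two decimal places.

CL = 2.93 L/hr

CL = F × Dose / AUC_0→∞
   = 0.5 × 750 / 128 = 2.9296875 L/hr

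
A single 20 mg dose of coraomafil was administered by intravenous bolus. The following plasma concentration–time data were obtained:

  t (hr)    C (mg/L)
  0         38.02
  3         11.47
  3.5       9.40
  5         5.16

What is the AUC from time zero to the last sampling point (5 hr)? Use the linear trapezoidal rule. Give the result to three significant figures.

AUC = 90.4 mg/L·hr

Trapezoidal AUC_0→5:
  [0→3]: (38.02+11.47)/2 × 3 = 74.235
  [3→3.5]: (11.47+9.40)/2 × 0.5 = 5.2175
  [3.5→5]: (9.40+5.16)/2 × 1.5 = 10.92
  Sum = 90.3725 mg/L·hr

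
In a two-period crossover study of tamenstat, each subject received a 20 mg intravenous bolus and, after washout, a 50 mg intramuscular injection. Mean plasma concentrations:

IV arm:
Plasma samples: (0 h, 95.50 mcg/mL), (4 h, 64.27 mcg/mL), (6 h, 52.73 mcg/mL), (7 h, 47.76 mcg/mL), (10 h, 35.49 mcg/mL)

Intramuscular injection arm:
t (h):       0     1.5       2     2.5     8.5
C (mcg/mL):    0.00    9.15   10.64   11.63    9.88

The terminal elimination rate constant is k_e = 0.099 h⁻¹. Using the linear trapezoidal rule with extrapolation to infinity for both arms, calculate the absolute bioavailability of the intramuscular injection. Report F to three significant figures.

F = 0.0749

Trapezoidal AUC_0→10 (IV):
  [0→4]: (95.50+64.27)/2 × 4 = 319.54
  [4→6]: (64.27+52.73)/2 × 2 = 117.0
  [6→7]: (52.73+47.76)/2 × 1 = 50.245
  [7→10]: (47.76+35.49)/2 × 3 = 124.875
  Sum = 611.66 mcg/mL·h
IV tail: 35.49/0.099 = 358.485; AUC_iv,0→∞ = 611.66 + 358.485 = 970.145 mcg/mL·h
Trapezoidal AUC_0→8.5 (intramuscular injection):
  [0→1.5]: (0.00+9.15)/2 × 1.5 = 6.8625
  [1.5→2]: (9.15+10.64)/2 × 0.5 = 4.9475
  [2→2.5]: (10.64+11.63)/2 × 0.5 = 5.5675
  [2.5→8.5]: (11.63+9.88)/2 × 6 = 64.53
  Sum = 81.9075 mcg/mL·h
intramuscular injection tail: 9.88/0.099 = 99.798; AUC_ev,0→∞ = 81.9075 + 99.798 = 181.7055 mcg/mL·h
F = (AUC_ev/D_ev)/(AUC_iv/D_iv) = (181.7055/50)/(970.145/20) = 3.63411/48.50725 = 0.0749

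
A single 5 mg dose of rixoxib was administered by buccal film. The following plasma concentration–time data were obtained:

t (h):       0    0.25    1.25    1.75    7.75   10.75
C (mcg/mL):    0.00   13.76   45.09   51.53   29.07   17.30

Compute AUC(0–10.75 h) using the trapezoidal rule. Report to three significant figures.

Trapezoidal AUC_0→10.75:
  [0→0.25]: (0.00+13.76)/2 × 0.25 = 1.72
  [0.25→1.25]: (13.76+45.09)/2 × 1 = 29.425
  [1.25→1.75]: (45.09+51.53)/2 × 0.5 = 24.155
  [1.75→7.75]: (51.53+29.07)/2 × 6 = 241.8
  [7.75→10.75]: (29.07+17.30)/2 × 3 = 69.555
  Sum = 366.655 mcg/mL·h

AUC = 367 mcg/mL·h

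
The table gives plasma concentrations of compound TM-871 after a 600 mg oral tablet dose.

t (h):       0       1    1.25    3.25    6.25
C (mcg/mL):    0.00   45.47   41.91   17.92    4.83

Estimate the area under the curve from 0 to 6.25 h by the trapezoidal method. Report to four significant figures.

Trapezoidal AUC_0→6.25:
  [0→1]: (0.00+45.47)/2 × 1 = 22.735
  [1→1.25]: (45.47+41.91)/2 × 0.25 = 10.9225
  [1.25→3.25]: (41.91+17.92)/2 × 2 = 59.83
  [3.25→6.25]: (17.92+4.83)/2 × 3 = 34.125
  Sum = 127.6125 mcg/mL·h

AUC = 127.6 mcg/mL·h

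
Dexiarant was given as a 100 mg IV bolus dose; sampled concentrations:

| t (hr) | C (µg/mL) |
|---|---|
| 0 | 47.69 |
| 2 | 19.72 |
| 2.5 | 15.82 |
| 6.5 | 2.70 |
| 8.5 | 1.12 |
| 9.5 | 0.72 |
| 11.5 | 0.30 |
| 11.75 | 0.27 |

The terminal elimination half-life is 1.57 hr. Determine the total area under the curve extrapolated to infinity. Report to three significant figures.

AUC = 120 µg/mL·hr

Trapezoidal AUC_0→11.75:
  [0→2]: (47.69+19.72)/2 × 2 = 67.41
  [2→2.5]: (19.72+15.82)/2 × 0.5 = 8.885
  [2.5→6.5]: (15.82+2.70)/2 × 4 = 37.04
  [6.5→8.5]: (2.70+1.12)/2 × 2 = 3.82
  [8.5→9.5]: (1.12+0.72)/2 × 1 = 0.92
  [9.5→11.5]: (0.72+0.30)/2 × 2 = 1.02
  [11.5→11.75]: (0.30+0.27)/2 × 0.25 = 0.07125
  Sum = 119.16625 µg/mL·hr
k_e = ln2 / t½ = 0.693147 / 1.57 = 0.4415 hr^-1
Extrapolated tail: C_last / k_e = 0.27 / 0.4415 = 0.612
AUC_0→∞ = 119.16625 + 0.612 = 119.77825 µg/mL·hr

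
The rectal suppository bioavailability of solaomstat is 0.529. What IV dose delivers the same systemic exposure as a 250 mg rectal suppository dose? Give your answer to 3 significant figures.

D_iv = 132 mg

Systemic exposure from an extravascular dose = F × D_ev, so the equivalent IV dose is F × D_ev.
D_iv = F × D_ev = 0.529 × 250 = 132.25 mg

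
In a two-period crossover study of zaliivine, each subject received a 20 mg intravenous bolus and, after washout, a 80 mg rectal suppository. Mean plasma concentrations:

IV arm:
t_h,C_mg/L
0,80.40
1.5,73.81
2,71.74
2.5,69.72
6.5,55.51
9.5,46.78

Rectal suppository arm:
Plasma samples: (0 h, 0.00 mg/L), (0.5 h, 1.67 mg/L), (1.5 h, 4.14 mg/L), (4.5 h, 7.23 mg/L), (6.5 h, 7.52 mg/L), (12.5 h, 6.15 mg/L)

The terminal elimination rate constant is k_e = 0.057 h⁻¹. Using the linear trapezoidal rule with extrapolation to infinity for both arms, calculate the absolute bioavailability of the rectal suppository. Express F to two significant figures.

Trapezoidal AUC_0→9.5 (IV):
  [0→1.5]: (80.40+73.81)/2 × 1.5 = 115.6575
  [1.5→2]: (73.81+71.74)/2 × 0.5 = 36.3875
  [2→2.5]: (71.74+69.72)/2 × 0.5 = 35.365
  [2.5→6.5]: (69.72+55.51)/2 × 4 = 250.46
  [6.5→9.5]: (55.51+46.78)/2 × 3 = 153.435
  Sum = 591.305 mg/L·h
IV tail: 46.78/0.057 = 820.702; AUC_iv,0→∞ = 591.305 + 820.702 = 1412.007 mg/L·h
Trapezoidal AUC_0→12.5 (rectal suppository):
  [0→0.5]: (0.00+1.67)/2 × 0.5 = 0.4175
  [0.5→1.5]: (1.67+4.14)/2 × 1 = 2.905
  [1.5→4.5]: (4.14+7.23)/2 × 3 = 17.055
  [4.5→6.5]: (7.23+7.52)/2 × 2 = 14.75
  [6.5→12.5]: (7.52+6.15)/2 × 6 = 41.01
  Sum = 76.1375 mg/L·h
rectal suppository tail: 6.15/0.057 = 107.895; AUC_ev,0→∞ = 76.1375 + 107.895 = 184.0325 mg/L·h
F = (AUC_ev/D_ev)/(AUC_iv/D_iv) = (184.0325/80)/(1412.007/20) = 2.30041/70.60035 = 0.0326

F = 0.033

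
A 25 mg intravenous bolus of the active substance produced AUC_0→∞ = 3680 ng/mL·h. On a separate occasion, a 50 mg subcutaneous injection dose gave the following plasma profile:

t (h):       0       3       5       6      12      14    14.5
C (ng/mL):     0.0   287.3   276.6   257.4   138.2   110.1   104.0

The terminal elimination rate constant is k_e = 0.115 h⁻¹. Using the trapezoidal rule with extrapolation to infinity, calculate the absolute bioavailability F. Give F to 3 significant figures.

Trapezoidal AUC_0→14.5 (subcutaneous injection):
  [0→3]: (0.0+287.3)/2 × 3 = 430.95
  [3→5]: (287.3+276.6)/2 × 2 = 563.9
  [5→6]: (276.6+257.4)/2 × 1 = 267.0
  [6→12]: (257.4+138.2)/2 × 6 = 1186.8
  [12→14]: (138.2+110.1)/2 × 2 = 248.3
  [14→14.5]: (110.1+104.0)/2 × 0.5 = 53.525
  Sum = 2750.475 ng/mL·h
Tail: C_last/k_e = 104.0/0.115 = 904.348
AUC_0→∞ (subcutaneous injection) = 2750.475 + 904.348 = 3654.823 ng/mL·h
F = (AUC_ev/D_ev)/(AUC_iv/D_iv) = (3654.823/50)/(3680/25) = 73.09646/147.2 = 0.4966

F = 0.497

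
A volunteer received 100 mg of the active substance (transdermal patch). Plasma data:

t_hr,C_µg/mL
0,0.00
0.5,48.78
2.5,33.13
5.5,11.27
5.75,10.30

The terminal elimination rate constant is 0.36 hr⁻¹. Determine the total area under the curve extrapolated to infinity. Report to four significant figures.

AUC = 192.0 µg/mL·hr

Trapezoidal AUC_0→5.75:
  [0→0.5]: (0.00+48.78)/2 × 0.5 = 12.195
  [0.5→2.5]: (48.78+33.13)/2 × 2 = 81.91
  [2.5→5.5]: (33.13+11.27)/2 × 3 = 66.6
  [5.5→5.75]: (11.27+10.30)/2 × 0.25 = 2.69625
  Sum = 163.40125 µg/mL·hr
Extrapolated tail: C_last / k_e = 10.30 / 0.36 = 28.611
AUC_0→∞ = 163.40125 + 28.611 = 192.01225 µg/mL·hr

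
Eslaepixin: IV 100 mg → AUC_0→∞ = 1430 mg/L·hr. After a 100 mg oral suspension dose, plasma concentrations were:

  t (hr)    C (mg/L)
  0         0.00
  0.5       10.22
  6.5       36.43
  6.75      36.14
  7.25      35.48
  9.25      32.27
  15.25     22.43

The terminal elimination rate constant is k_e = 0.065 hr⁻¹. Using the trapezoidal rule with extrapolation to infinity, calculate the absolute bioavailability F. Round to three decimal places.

F = 0.522

Trapezoidal AUC_0→15.25 (oral suspension):
  [0→0.5]: (0.00+10.22)/2 × 0.5 = 2.555
  [0.5→6.5]: (10.22+36.43)/2 × 6 = 139.95
  [6.5→6.75]: (36.43+36.14)/2 × 0.25 = 9.07125
  [6.75→7.25]: (36.14+35.48)/2 × 0.5 = 17.905
  [7.25→9.25]: (35.48+32.27)/2 × 2 = 67.75
  [9.25→15.25]: (32.27+22.43)/2 × 6 = 164.1
  Sum = 401.33125 mg/L·hr
Tail: C_last/k_e = 22.43/0.065 = 345.077
AUC_0→∞ (oral suspension) = 401.33125 + 345.077 = 746.40825 mg/L·hr
F = (AUC_ev/D_ev)/(AUC_iv/D_iv) = (746.40825/100)/(1430/100) = 7.4640825/14.3 = 0.5220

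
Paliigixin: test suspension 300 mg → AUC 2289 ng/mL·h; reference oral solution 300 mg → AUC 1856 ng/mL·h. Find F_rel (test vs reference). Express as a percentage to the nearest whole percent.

F_rel = (AUC_test/D_test) / (AUC_ref/D_ref)
      = (2289/300) / (1856/300)
      = 7.63 / 6.18667 = 1.2333 = 123.33%

F_rel = 123%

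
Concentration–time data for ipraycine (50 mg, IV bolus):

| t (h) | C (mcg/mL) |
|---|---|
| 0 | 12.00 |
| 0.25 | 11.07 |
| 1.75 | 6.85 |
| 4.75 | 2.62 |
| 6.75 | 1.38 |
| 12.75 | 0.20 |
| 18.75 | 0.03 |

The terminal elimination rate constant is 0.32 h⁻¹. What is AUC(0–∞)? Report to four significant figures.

Trapezoidal AUC_0→18.75:
  [0→0.25]: (12.00+11.07)/2 × 0.25 = 2.88375
  [0.25→1.75]: (11.07+6.85)/2 × 1.5 = 13.44
  [1.75→4.75]: (6.85+2.62)/2 × 3 = 14.205
  [4.75→6.75]: (2.62+1.38)/2 × 2 = 4.0
  [6.75→12.75]: (1.38+0.20)/2 × 6 = 4.74
  [12.75→18.75]: (0.20+0.03)/2 × 6 = 0.69
  Sum = 39.95875 mcg/mL·h
Extrapolated tail: C_last / k_e = 0.03 / 0.32 = 0.094
AUC_0→∞ = 39.95875 + 0.094 = 40.05275 mcg/mL·h

AUC = 40.05 mcg/mL·h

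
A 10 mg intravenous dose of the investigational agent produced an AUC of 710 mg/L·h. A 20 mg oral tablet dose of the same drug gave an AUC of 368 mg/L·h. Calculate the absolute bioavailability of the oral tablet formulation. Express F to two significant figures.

F = (AUC_ev / D_ev) / (AUC_iv / D_iv)
  = (368/20) / (710/10)
  = 18.4 / 71 = 0.2592

F = 0.26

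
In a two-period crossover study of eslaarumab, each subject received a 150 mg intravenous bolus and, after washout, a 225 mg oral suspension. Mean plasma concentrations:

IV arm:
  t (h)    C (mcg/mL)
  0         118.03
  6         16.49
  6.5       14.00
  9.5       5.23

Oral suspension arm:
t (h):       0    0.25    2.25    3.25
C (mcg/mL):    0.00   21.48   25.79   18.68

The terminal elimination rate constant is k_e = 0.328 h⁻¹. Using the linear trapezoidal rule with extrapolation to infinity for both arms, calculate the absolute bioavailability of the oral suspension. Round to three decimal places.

F = 0.189

Trapezoidal AUC_0→9.5 (IV):
  [0→6]: (118.03+16.49)/2 × 6 = 403.56
  [6→6.5]: (16.49+14.00)/2 × 0.5 = 7.6225
  [6.5→9.5]: (14.00+5.23)/2 × 3 = 28.845
  Sum = 440.0275 mcg/mL·h
IV tail: 5.23/0.328 = 15.945; AUC_iv,0→∞ = 440.0275 + 15.945 = 455.9725 mcg/mL·h
Trapezoidal AUC_0→3.25 (oral suspension):
  [0→0.25]: (0.00+21.48)/2 × 0.25 = 2.685
  [0.25→2.25]: (21.48+25.79)/2 × 2 = 47.27
  [2.25→3.25]: (25.79+18.68)/2 × 1 = 22.235
  Sum = 72.19 mcg/mL·h
oral suspension tail: 18.68/0.328 = 56.951; AUC_ev,0→∞ = 72.19 + 56.951 = 129.141 mcg/mL·h
F = (AUC_ev/D_ev)/(AUC_iv/D_iv) = (129.141/225)/(455.9725/150) = 0.57396/3.03982 = 0.1888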